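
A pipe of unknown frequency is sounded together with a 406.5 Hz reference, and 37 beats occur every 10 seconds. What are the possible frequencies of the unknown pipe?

Beat frequency = 37/10 = 3.7 Hz.
|f − 406.5| = 3.7, so f = 406.5 ± 3.7.

402.8 Hz or 410.2 Hz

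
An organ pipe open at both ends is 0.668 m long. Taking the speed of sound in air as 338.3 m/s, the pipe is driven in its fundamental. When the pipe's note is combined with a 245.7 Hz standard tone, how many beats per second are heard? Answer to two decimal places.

Open pipe: f_n = n·v/(2L) = 1·338.3/(2·0.668) = 253.2186 Hz.
f_beat = |253.2186 − 245.7| = 7.52 Hz.

7.52 Hz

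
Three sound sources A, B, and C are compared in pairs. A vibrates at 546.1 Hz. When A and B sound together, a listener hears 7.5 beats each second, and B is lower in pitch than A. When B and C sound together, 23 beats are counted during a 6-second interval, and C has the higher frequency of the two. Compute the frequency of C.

B is below A, so f_B = 546.1 − 7.5 = 538.6 Hz.
B–C: Beat frequency = 23/6 = 3.8333 Hz.
C is above B, so f_C = 538.6 + 3.8333 = 542.4333 Hz.

542.4333 Hz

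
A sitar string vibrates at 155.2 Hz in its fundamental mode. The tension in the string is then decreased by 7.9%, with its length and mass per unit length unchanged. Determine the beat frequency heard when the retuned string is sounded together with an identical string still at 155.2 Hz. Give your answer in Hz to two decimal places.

For a string, f ∝ √T, so the new frequency is 155.2·√0.921 = 148.9435 Hz.
f_beat = |148.9435 − 155.2| = 6.26 Hz.

6.26 Hz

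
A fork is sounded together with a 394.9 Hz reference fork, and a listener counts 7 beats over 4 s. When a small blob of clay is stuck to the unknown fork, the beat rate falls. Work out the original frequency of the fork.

396.65 Hz

Beat frequency = 7/4 = 1.75 Hz.
|f − 394.9| = 1.75, so the fork was at either 393.15 Hz or 396.65 Hz.
Adding mass to a fork lowers its frequency; the adjustment lowers the fork's frequency.
The beat rate fell, so the adjustment moved the fork toward 394.9 Hz — it must have started above the reference.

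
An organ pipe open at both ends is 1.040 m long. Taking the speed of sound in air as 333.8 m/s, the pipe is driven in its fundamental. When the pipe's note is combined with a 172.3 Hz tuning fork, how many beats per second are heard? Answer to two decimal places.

Open pipe: f_n = n·v/(2L) = 1·333.8/(2·1.040) = 160.4808 Hz.
f_beat = |160.4808 − 172.3| = 11.82 Hz.

11.82 Hz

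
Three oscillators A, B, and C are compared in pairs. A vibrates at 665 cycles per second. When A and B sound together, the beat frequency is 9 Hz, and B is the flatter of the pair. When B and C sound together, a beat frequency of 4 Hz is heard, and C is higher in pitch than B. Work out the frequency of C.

B is below A, so f_B = 665 − 9 = 656 Hz.
C is above B, so f_C = 656 + 4 = 660 Hz.

660 Hz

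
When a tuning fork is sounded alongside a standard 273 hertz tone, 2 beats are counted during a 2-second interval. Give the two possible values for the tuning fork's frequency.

Beat frequency = 2/2 = 1 Hz.
|f − 273| = 1, so f = 273 ± 1.

272 Hz or 274 Hz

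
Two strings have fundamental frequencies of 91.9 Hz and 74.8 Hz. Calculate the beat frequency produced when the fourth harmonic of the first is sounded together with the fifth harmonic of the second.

Fourth harmonic of the first: 4·91.9 = 367.6 Hz.
Fifth harmonic of the second: 5·74.8 = 374.0 Hz.
f_beat = |367.6 − 374.0| = 6.4 Hz.

6.4 Hz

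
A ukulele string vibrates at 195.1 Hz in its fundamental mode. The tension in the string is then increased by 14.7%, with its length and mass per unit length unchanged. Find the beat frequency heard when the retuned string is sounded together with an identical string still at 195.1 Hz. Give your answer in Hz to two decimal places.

13.85 Hz

For a string, f ∝ √T, so the new frequency is 195.1·√1.147 = 208.9484 Hz.
f_beat = |208.9484 − 195.1| = 13.85 Hz.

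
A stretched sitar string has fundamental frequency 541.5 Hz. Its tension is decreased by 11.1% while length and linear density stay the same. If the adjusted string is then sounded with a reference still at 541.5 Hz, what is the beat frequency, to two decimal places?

30.94 Hz

For a string, f ∝ √T, so the new frequency is 541.5·√0.889 = 510.5630 Hz.
f_beat = |510.5630 − 541.5| = 30.94 Hz.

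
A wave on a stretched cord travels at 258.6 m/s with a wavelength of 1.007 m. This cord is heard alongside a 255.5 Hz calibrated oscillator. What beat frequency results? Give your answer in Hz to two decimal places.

Source frequency f = v/λ = 258.6/1.007 = 256.8024 Hz.
f_beat = |256.8024 − 255.5| = 1.30 Hz.

1.30 Hz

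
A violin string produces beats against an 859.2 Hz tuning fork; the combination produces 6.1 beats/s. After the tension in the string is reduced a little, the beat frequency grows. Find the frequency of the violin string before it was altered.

|f − 859.2| = 6.1, so the violin string was at either 853.1 Hz or 865.3 Hz.
Lower tension means lower frequency; the adjustment lowers the violin string's frequency.
The beat rate rose, so the adjustment moved the violin string further from 859.2 Hz — it was already below the reference.

853.1 Hz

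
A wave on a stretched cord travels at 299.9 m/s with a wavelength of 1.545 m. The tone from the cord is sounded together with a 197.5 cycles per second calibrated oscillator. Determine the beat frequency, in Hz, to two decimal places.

Source frequency f = v/λ = 299.9/1.545 = 194.1100 Hz.
f_beat = |194.1100 − 197.5| = 3.39 Hz.

3.39 Hz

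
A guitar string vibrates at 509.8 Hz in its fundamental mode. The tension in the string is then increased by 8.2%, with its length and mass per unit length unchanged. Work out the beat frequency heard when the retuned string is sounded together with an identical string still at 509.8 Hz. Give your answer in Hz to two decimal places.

20.49 Hz

For a string, f ∝ √T, so the new frequency is 509.8·√1.082 = 530.2900 Hz.
f_beat = |530.2900 − 509.8| = 20.49 Hz.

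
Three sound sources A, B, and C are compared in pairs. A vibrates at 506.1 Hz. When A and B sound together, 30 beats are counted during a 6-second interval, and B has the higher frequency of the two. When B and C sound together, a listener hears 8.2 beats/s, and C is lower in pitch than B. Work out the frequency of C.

502.9 Hz

A–B: Beat frequency = 30/6 = 5 Hz.
B is above A, so f_B = 506.1 + 5 = 511.1 Hz.
C is below B, so f_C = 511.1 − 8.2 = 502.9 Hz.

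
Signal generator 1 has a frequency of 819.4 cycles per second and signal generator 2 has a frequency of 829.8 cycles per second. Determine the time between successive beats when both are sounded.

0.096 s

f_beat = |819.4 − 829.8| = 10.4 Hz.
Beat period T = 1 / f_beat = 1 / 10.4 s.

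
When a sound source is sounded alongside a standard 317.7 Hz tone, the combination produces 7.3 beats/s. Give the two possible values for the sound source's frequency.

310.4 Hz or 325 Hz

|f − 317.7| = 7.3, so f = 317.7 ± 7.3.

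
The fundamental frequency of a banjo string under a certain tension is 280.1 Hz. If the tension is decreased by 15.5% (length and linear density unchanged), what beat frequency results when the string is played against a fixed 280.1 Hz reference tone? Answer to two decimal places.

22.62 Hz

For a string, f ∝ √T, so the new frequency is 280.1·√0.845 = 257.4788 Hz.
f_beat = |257.4788 − 280.1| = 22.62 Hz.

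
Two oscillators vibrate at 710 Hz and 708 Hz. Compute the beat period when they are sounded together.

f_beat = |710 − 708| = 2 Hz.
Beat period T = 1 / f_beat = 1 / 2 s.

0.500 s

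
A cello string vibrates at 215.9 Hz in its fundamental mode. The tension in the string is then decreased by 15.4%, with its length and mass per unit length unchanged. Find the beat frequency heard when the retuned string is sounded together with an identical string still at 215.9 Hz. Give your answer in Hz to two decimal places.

17.32 Hz

For a string, f ∝ √T, so the new frequency is 215.9·√0.846 = 198.5811 Hz.
f_beat = |198.5811 − 215.9| = 17.32 Hz.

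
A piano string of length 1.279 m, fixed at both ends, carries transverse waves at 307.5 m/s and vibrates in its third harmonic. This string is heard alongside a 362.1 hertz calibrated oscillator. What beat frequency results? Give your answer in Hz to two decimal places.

For a string fixed at both ends, f_n = n·v/(2L) = 3·307.5/(2·1.279) = 360.6333 Hz.
f_beat = |360.6333 − 362.1| = 1.47 Hz.

1.47 Hz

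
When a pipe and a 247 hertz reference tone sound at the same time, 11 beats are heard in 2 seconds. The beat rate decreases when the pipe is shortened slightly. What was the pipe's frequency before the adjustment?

Beat frequency = 11/2 = 5.5 Hz.
|f − 247| = 5.5, so the pipe was at either 241.5 Hz or 252.5 Hz.
A shorter pipe has a higher fundamental; the adjustment raises the pipe's frequency.
The beat rate fell, so the adjustment moved the pipe toward 247 Hz — it must have started below the reference.

241.5 Hz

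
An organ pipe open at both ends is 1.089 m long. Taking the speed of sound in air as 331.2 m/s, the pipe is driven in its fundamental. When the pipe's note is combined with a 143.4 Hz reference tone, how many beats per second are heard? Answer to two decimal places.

8.67 Hz

Open pipe: f_n = n·v/(2L) = 1·331.2/(2·1.089) = 152.0661 Hz.
f_beat = |152.0661 − 143.4| = 8.67 Hz.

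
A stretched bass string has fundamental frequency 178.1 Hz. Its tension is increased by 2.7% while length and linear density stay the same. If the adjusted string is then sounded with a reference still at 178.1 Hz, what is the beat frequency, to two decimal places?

2.39 Hz

For a string, f ∝ √T, so the new frequency is 178.1·√1.027 = 180.4883 Hz.
f_beat = |180.4883 − 178.1| = 2.39 Hz.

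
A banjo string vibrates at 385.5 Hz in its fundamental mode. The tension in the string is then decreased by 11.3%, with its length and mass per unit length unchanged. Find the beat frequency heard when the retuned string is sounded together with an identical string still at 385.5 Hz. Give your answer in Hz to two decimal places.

22.43 Hz

For a string, f ∝ √T, so the new frequency is 385.5·√0.887 = 363.0665 Hz.
f_beat = |363.0665 − 385.5| = 22.43 Hz.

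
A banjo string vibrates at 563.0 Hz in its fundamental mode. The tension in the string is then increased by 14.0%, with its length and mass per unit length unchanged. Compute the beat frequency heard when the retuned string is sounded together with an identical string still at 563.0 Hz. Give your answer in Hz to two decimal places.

For a string, f ∝ √T, so the new frequency is 563.0·√1.140 = 601.1195 Hz.
f_beat = |601.1195 − 563.0| = 38.12 Hz.

38.12 Hz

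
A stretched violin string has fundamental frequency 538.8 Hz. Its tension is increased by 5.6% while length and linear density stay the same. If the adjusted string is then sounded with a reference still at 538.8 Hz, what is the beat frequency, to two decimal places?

14.88 Hz

For a string, f ∝ √T, so the new frequency is 538.8·√1.056 = 553.6809 Hz.
f_beat = |553.6809 − 538.8| = 14.88 Hz.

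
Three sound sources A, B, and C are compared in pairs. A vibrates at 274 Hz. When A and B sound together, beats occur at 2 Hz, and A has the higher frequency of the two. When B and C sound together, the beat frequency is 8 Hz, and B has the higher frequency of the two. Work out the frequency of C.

264 Hz

B is below A, so f_B = 274 − 2 = 272 Hz.
C is below B, so f_C = 272 − 8 = 264 Hz.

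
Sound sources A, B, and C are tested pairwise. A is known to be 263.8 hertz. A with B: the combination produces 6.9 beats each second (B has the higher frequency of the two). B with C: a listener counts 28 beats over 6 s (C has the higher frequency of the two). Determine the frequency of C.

275.3667 Hz

B is above A, so f_B = 263.8 + 6.9 = 270.7 Hz.
B–C: Beat frequency = 28/6 = 4.6667 Hz.
C is above B, so f_C = 270.7 + 4.6667 = 275.3667 Hz.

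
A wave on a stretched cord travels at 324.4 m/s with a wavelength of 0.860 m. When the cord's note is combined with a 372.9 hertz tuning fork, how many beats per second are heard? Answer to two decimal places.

4.31 Hz

Source frequency f = v/λ = 324.4/0.860 = 377.2093 Hz.
f_beat = |377.2093 − 372.9| = 4.31 Hz.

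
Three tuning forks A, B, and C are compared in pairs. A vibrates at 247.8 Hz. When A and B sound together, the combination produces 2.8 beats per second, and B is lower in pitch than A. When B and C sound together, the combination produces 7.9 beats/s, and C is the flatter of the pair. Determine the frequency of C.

B is below A, so f_B = 247.8 − 2.8 = 245 Hz.
C is below B, so f_C = 245 − 7.9 = 237.1 Hz.

237.1 Hz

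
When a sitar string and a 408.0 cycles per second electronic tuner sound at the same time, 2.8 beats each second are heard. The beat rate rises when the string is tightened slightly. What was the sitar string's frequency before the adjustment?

410.8 Hz

|f − 408.0| = 2.8, so the sitar string was at either 405.2 Hz or 410.8 Hz.
Increasing tension raises a string's frequency; the adjustment raises the sitar string's frequency.
The beat rate rose, so the adjustment moved the sitar string further from 408.0 Hz — it was already above the reference.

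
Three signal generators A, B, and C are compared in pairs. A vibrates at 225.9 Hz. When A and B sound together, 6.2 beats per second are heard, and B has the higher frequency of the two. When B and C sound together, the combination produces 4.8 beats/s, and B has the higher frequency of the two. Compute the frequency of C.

B is above A, so f_B = 225.9 + 6.2 = 232.1 Hz.
C is below B, so f_C = 232.1 − 4.8 = 227.3 Hz.

227.3 Hz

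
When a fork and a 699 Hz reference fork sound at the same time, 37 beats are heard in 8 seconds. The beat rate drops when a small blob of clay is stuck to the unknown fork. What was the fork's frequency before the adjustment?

703.625 Hz

Beat frequency = 37/8 = 4.625 Hz.
|f − 699| = 4.625, so the fork was at either 694.375 Hz or 703.625 Hz.
Adding mass to a fork lowers its frequency; the adjustment lowers the fork's frequency.
The beat rate fell, so the adjustment moved the fork toward 699 Hz — it must have started above the reference.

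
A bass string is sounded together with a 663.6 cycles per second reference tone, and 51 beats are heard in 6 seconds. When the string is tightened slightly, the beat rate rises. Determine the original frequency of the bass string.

Beat frequency = 51/6 = 8.5 Hz.
|f − 663.6| = 8.5, so the bass string was at either 655.1 Hz or 672.1 Hz.
Increasing tension raises a string's frequency; the adjustment raises the bass string's frequency.
The beat rate rose, so the adjustment moved the bass string further from 663.6 Hz — it was already above the reference.

672.1 Hz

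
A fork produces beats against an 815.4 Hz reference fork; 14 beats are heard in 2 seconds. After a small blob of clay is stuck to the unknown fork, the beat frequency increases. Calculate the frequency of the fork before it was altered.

808.4 Hz

Beat frequency = 14/2 = 7 Hz.
|f − 815.4| = 7, so the fork was at either 808.4 Hz or 822.4 Hz.
Adding mass to a fork lowers its frequency; the adjustment lowers the fork's frequency.
The beat rate rose, so the adjustment moved the fork further from 815.4 Hz — it was already below the reference.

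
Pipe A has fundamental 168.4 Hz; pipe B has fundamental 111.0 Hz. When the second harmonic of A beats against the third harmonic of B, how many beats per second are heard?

3.8 Hz

Second harmonic of the first: 2·168.4 = 336.8 Hz.
Third harmonic of the second: 3·111.0 = 333.0 Hz.
f_beat = |336.8 − 333.0| = 3.8 Hz.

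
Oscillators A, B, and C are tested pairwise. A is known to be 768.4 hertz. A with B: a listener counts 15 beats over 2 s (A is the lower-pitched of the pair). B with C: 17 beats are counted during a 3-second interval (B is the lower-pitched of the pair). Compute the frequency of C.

A–B: Beat frequency = 15/2 = 7.5 Hz.
B is above A, so f_B = 768.4 + 7.5 = 775.9 Hz.
B–C: Beat frequency = 17/3 = 5.6667 Hz.
C is above B, so f_C = 775.9 + 5.6667 = 781.5667 Hz.

781.5667 Hz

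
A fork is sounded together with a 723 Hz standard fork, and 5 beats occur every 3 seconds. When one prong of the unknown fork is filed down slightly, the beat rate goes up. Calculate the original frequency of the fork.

724.6667 Hz

Beat frequency = 5/3 = 1.6667 Hz.
|f − 723| = 1.6667, so the fork was at either 721.3333 Hz or 724.6667 Hz.
Filing a prong removes mass and raises the fork's frequency; the adjustment raises the fork's frequency.
The beat rate rose, so the adjustment moved the fork further from 723 Hz — it was already above the reference.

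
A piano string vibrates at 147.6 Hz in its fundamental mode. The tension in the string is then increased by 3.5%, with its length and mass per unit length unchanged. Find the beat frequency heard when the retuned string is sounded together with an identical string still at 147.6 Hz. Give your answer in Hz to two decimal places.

2.56 Hz

For a string, f ∝ √T, so the new frequency is 147.6·√1.035 = 150.1608 Hz.
f_beat = |150.1608 − 147.6| = 2.56 Hz.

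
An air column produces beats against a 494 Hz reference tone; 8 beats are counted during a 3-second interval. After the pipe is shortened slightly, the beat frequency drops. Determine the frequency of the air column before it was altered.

491.3333 Hz

Beat frequency = 8/3 = 2.6667 Hz.
|f − 494| = 2.6667, so the air column was at either 491.3333 Hz or 496.6667 Hz.
A shorter pipe has a higher fundamental; the adjustment raises the air column's frequency.
The beat rate fell, so the adjustment moved the air column toward 494 Hz — it must have started below the reference.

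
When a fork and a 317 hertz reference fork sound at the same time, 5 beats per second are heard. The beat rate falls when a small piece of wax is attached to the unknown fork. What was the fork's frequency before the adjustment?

322 Hz

|f − 317| = 5, so the fork was at either 312 Hz or 322 Hz.
Loading a fork with wax lowers its frequency; the adjustment lowers the fork's frequency.
The beat rate fell, so the adjustment moved the fork toward 317 Hz — it must have started above the reference.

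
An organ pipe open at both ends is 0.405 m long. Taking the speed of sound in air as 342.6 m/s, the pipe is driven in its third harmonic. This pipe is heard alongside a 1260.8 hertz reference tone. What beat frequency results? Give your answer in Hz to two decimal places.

Open pipe: f_n = n·v/(2L) = 3·342.6/(2·0.405) = 1268.8889 Hz.
f_beat = |1268.8889 − 1260.8| = 8.09 Hz.

8.09 Hz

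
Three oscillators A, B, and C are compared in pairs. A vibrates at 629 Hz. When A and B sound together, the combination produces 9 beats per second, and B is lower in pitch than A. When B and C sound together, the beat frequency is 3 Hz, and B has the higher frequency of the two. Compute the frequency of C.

B is below A, so f_B = 629 − 9 = 620 Hz.
C is below B, so f_C = 620 − 3 = 617 Hz.

617 Hz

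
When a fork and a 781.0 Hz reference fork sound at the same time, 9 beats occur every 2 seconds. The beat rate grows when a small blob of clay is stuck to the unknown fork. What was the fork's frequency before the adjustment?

776.5 Hz

Beat frequency = 9/2 = 4.5 Hz.
|f − 781.0| = 4.5, so the fork was at either 776.5 Hz or 785.5 Hz.
Adding mass to a fork lowers its frequency; the adjustment lowers the fork's frequency.
The beat rate rose, so the adjustment moved the fork further from 781.0 Hz — it was already below the reference.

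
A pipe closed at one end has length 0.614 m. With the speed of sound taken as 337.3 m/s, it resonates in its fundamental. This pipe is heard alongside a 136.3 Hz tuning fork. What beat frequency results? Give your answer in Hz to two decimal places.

Closed pipe (odd harmonics): f_n = n·v/(4L) = 1·337.3/(4·0.614) = 137.3371 Hz.
f_beat = |137.3371 − 136.3| = 1.04 Hz.

1.04 Hz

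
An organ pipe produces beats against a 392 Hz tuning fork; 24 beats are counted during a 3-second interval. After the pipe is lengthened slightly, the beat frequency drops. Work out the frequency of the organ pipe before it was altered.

Beat frequency = 24/3 = 8 Hz.
|f − 392| = 8, so the organ pipe was at either 384 Hz or 400 Hz.
A longer pipe has a lower fundamental; the adjustment lowers the organ pipe's frequency.
The beat rate fell, so the adjustment moved the organ pipe toward 392 Hz — it must have started above the reference.

400 Hz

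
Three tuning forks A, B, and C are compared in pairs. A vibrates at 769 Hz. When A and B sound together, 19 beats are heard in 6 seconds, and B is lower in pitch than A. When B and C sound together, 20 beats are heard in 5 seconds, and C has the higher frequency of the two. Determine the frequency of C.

769.8333 Hz

A–B: Beat frequency = 19/6 = 3.1667 Hz.
B is below A, so f_B = 769 − 3.1667 = 765.8333 Hz.
B–C: Beat frequency = 20/5 = 4 Hz.
C is above B, so f_C = 765.8333 + 4 = 769.8333 Hz.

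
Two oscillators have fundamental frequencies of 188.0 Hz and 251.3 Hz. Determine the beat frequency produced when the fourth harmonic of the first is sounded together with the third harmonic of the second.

1.9 Hz

Fourth harmonic of the first: 4·188.0 = 752.0 Hz.
Third harmonic of the second: 3·251.3 = 753.9 Hz.
f_beat = |752.0 − 753.9| = 1.9 Hz.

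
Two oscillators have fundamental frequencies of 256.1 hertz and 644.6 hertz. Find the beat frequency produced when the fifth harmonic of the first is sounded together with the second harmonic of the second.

8.7 Hz

Fifth harmonic of the first: 5·256.1 = 1280.5 Hz.
Second harmonic of the second: 2·644.6 = 1289.2 Hz.
f_beat = |1280.5 − 1289.2| = 8.7 Hz.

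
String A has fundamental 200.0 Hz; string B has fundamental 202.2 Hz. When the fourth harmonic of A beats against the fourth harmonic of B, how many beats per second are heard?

8.8 Hz

Fourth harmonic of the first: 4·200.0 = 800.0 Hz.
Fourth harmonic of the second: 4·202.2 = 808.8 Hz.
f_beat = |800.0 − 808.8| = 8.8 Hz.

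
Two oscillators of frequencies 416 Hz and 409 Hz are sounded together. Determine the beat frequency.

7 Hz

The beat frequency equals the magnitude of the frequency difference.
|416 − 409| = 7 Hz.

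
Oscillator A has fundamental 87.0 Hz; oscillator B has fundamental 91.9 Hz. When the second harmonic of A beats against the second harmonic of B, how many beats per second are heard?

Second harmonic of the first: 2·87.0 = 174.0 Hz.
Second harmonic of the second: 2·91.9 = 183.8 Hz.
f_beat = |174.0 − 183.8| = 9.8 Hz.

9.8 Hz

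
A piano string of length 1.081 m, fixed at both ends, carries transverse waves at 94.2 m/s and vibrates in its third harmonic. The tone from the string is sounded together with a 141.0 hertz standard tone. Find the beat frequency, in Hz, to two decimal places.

10.29 Hz

For a string fixed at both ends, f_n = n·v/(2L) = 3·94.2/(2·1.081) = 130.7123 Hz.
f_beat = |130.7123 − 141.0| = 10.29 Hz.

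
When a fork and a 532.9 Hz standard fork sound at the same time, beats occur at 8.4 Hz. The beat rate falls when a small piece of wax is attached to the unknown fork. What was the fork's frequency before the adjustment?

541.3 Hz

|f − 532.9| = 8.4, so the fork was at either 524.5 Hz or 541.3 Hz.
Loading a fork with wax lowers its frequency; the adjustment lowers the fork's frequency.
The beat rate fell, so the adjustment moved the fork toward 532.9 Hz — it must have started above the reference.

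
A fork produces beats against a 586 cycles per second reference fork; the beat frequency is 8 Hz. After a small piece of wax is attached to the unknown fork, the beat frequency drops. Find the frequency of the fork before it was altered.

594 Hz

|f − 586| = 8, so the fork was at either 578 Hz or 594 Hz.
Loading a fork with wax lowers its frequency; the adjustment lowers the fork's frequency.
The beat rate fell, so the adjustment moved the fork toward 586 Hz — it must have started above the reference.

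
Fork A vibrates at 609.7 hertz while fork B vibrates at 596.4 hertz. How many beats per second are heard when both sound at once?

The beat frequency equals the magnitude of the frequency difference.
|609.7 − 596.4| = 13.3 Hz.

13.3 Hz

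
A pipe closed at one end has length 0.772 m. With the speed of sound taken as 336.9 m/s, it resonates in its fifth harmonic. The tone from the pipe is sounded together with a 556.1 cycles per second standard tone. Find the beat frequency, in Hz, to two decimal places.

Closed pipe (odd harmonics): f_n = n·v/(4L) = 5·336.9/(4·0.772) = 545.4987 Hz.
f_beat = |545.4987 − 556.1| = 10.60 Hz.

10.60 Hz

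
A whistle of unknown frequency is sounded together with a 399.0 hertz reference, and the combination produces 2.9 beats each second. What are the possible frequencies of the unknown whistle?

|f − 399.0| = 2.9, so f = 399.0 ± 2.9.

396.1 Hz or 401.9 Hz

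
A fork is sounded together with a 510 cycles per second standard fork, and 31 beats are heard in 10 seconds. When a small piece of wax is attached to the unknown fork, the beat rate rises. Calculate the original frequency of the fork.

Beat frequency = 31/10 = 3.1 Hz.
|f − 510| = 3.1, so the fork was at either 506.9 Hz or 513.1 Hz.
Loading a fork with wax lowers its frequency; the adjustment lowers the fork's frequency.
The beat rate rose, so the adjustment moved the fork further from 510 Hz — it was already below the reference.

506.9 Hz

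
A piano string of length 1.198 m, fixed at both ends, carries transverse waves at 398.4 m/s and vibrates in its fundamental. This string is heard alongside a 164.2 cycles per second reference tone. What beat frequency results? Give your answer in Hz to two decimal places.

For a string fixed at both ends, f_n = n·v/(2L) = 1·398.4/(2·1.198) = 166.2771 Hz.
f_beat = |166.2771 − 164.2| = 2.08 Hz.

2.08 Hz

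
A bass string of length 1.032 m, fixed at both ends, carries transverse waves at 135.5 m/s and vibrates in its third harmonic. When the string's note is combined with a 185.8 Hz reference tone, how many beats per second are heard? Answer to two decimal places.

For a string fixed at both ends, f_n = n·v/(2L) = 3·135.5/(2·1.032) = 196.9477 Hz.
f_beat = |196.9477 − 185.8| = 11.15 Hz.

11.15 Hz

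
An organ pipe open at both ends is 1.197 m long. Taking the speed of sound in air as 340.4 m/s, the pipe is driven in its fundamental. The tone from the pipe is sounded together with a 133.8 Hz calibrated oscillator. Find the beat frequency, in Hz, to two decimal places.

8.39 Hz

Open pipe: f_n = n·v/(2L) = 1·340.4/(2·1.197) = 142.1888 Hz.
f_beat = |142.1888 − 133.8| = 8.39 Hz.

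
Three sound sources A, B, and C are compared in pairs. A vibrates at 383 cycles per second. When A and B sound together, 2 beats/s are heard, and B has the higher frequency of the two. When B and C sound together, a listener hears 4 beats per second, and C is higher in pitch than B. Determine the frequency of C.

389 Hz

B is above A, so f_B = 383 + 2 = 385 Hz.
C is above B, so f_C = 385 + 4 = 389 Hz.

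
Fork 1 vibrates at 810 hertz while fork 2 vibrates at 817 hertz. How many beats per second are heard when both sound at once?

7 Hz

The beat frequency equals the magnitude of the frequency difference.
|810 − 817| = 7 Hz.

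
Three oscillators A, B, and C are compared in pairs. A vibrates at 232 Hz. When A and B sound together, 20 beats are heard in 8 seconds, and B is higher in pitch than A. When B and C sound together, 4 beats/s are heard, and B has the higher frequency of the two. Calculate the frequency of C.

230.5 Hz

A–B: Beat frequency = 20/8 = 2.5 Hz.
B is above A, so f_B = 232 + 2.5 = 234.5 Hz.
C is below B, so f_C = 234.5 − 4 = 230.5 Hz.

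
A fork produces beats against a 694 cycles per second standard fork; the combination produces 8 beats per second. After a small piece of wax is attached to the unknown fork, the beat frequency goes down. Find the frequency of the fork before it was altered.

702 Hz

|f − 694| = 8, so the fork was at either 686 Hz or 702 Hz.
Loading a fork with wax lowers its frequency; the adjustment lowers the fork's frequency.
The beat rate fell, so the adjustment moved the fork toward 694 Hz — it must have started above the reference.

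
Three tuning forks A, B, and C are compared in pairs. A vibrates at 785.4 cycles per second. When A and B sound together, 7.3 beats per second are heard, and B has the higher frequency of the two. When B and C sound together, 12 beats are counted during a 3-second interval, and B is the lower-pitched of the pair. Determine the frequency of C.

B is above A, so f_B = 785.4 + 7.3 = 792.7 Hz.
B–C: Beat frequency = 12/3 = 4 Hz.
C is above B, so f_C = 792.7 + 4 = 796.7 Hz.

796.7 Hz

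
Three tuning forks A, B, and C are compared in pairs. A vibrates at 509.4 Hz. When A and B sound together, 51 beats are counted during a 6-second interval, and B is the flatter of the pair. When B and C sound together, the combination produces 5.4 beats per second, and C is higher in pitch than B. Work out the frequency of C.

506.3 Hz

A–B: Beat frequency = 51/6 = 8.5 Hz.
B is below A, so f_B = 509.4 − 8.5 = 500.9 Hz.
C is above B, so f_C = 500.9 + 5.4 = 506.3 Hz.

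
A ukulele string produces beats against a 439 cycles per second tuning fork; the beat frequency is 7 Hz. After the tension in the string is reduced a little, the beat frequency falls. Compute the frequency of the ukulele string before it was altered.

|f − 439| = 7, so the ukulele string was at either 432 Hz or 446 Hz.
Lower tension means lower frequency; the adjustment lowers the ukulele string's frequency.
The beat rate fell, so the adjustment moved the ukulele string toward 439 Hz — it must have started above the reference.

446 Hz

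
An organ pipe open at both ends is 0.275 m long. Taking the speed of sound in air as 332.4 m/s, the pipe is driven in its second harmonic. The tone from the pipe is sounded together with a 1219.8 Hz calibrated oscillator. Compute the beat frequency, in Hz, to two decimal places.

Open pipe: f_n = n·v/(2L) = 2·332.4/(2·0.275) = 1208.7273 Hz.
f_beat = |1208.7273 − 1219.8| = 11.07 Hz.

11.07 Hz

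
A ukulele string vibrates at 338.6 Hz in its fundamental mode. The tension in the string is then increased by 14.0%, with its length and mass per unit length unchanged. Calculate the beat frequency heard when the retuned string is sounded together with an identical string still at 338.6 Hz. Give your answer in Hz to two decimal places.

22.93 Hz

For a string, f ∝ √T, so the new frequency is 338.6·√1.140 = 361.5259 Hz.
f_beat = |361.5259 − 338.6| = 22.93 Hz.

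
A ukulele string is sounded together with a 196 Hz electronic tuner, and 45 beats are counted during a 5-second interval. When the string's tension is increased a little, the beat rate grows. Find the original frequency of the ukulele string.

205 Hz

Beat frequency = 45/5 = 9 Hz.
|f − 196| = 9, so the ukulele string was at either 187 Hz or 205 Hz.
Higher tension means higher frequency; the adjustment raises the ukulele string's frequency.
The beat rate rose, so the adjustment moved the ukulele string further from 196 Hz — it was already above the reference.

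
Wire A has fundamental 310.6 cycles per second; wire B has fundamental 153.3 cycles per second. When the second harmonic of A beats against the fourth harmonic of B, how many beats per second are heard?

8.0 Hz

Second harmonic of the first: 2·310.6 = 621.2 Hz.
Fourth harmonic of the second: 4·153.3 = 613.2 Hz.
f_beat = |621.2 − 613.2| = 8.0 Hz.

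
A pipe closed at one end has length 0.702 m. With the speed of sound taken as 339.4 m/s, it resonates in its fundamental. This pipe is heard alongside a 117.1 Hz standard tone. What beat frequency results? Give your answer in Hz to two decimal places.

Closed pipe (odd harmonics): f_n = n·v/(4L) = 1·339.4/(4·0.702) = 120.8689 Hz.
f_beat = |120.8689 − 117.1| = 3.77 Hz.

3.77 Hz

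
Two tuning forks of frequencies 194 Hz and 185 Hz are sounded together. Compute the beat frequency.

9 Hz

The beat frequency equals the magnitude of the frequency difference.
|194 − 185| = 9 Hz.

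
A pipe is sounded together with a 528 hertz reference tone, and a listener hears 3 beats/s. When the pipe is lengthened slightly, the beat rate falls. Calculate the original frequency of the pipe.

|f − 528| = 3, so the pipe was at either 525 Hz or 531 Hz.
A longer pipe has a lower fundamental; the adjustment lowers the pipe's frequency.
The beat rate fell, so the adjustment moved the pipe toward 528 Hz — it must have started above the reference.

531 Hz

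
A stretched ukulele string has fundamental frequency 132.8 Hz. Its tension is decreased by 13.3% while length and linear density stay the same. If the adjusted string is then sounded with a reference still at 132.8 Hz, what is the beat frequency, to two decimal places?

9.15 Hz

For a string, f ∝ √T, so the new frequency is 132.8·√0.867 = 123.6538 Hz.
f_beat = |123.6538 − 132.8| = 9.15 Hz.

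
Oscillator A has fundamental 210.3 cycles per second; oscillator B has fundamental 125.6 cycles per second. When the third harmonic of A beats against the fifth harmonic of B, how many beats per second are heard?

2.9 Hz

Third harmonic of the first: 3·210.3 = 630.9 Hz.
Fifth harmonic of the second: 5·125.6 = 628.0 Hz.
f_beat = |630.9 − 628.0| = 2.9 Hz.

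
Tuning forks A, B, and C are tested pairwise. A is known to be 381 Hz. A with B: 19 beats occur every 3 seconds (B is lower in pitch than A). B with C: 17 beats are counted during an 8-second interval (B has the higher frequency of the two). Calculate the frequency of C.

A–B: Beat frequency = 19/3 = 6.3333 Hz.
B is below A, so f_B = 381 − 6.3333 = 374.6667 Hz.
B–C: Beat frequency = 17/8 = 2.125 Hz.
C is below B, so f_C = 374.6667 − 2.125 = 372.5417 Hz.

372.5417 Hz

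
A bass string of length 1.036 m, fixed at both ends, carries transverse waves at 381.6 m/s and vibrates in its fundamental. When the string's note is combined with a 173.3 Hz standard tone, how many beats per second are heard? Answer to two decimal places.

10.87 Hz

For a string fixed at both ends, f_n = n·v/(2L) = 1·381.6/(2·1.036) = 184.1699 Hz.
f_beat = |184.1699 − 173.3| = 10.87 Hz.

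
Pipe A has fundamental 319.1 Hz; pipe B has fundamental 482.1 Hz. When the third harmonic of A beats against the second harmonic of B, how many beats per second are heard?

Third harmonic of the first: 3·319.1 = 957.3 Hz.
Second harmonic of the second: 2·482.1 = 964.2 Hz.
f_beat = |957.3 − 964.2| = 6.9 Hz.

6.9 Hz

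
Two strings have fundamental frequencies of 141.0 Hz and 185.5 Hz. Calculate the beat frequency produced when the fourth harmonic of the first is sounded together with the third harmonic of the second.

Fourth harmonic of the first: 4·141.0 = 564.0 Hz.
Third harmonic of the second: 3·185.5 = 556.5 Hz.
f_beat = |564.0 − 556.5| = 7.5 Hz.

7.5 Hz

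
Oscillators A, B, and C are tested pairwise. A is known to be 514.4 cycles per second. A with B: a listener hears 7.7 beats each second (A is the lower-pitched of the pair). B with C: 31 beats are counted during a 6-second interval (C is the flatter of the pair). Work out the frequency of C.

B is above A, so f_B = 514.4 + 7.7 = 522.1 Hz.
B–C: Beat frequency = 31/6 = 5.1667 Hz.
C is below B, so f_C = 522.1 − 5.1667 = 516.9333 Hz.

516.9333 Hz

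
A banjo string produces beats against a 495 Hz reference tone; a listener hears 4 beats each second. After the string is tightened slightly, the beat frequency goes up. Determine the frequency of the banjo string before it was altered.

|f − 495| = 4, so the banjo string was at either 491 Hz or 499 Hz.
Increasing tension raises a string's frequency; the adjustment raises the banjo string's frequency.
The beat rate rose, so the adjustment moved the banjo string further from 495 Hz — it was already above the reference.

499 Hz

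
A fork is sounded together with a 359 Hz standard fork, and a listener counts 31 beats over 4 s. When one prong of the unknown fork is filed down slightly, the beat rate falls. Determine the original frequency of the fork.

351.25 Hz

Beat frequency = 31/4 = 7.75 Hz.
|f − 359| = 7.75, so the fork was at either 351.25 Hz or 366.75 Hz.
Filing a prong removes mass and raises the fork's frequency; the adjustment raises the fork's frequency.
The beat rate fell, so the adjustment moved the fork toward 359 Hz — it must have started below the reference.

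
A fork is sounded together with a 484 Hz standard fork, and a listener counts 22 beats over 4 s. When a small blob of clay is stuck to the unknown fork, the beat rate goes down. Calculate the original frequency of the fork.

Beat frequency = 22/4 = 5.5 Hz.
|f − 484| = 5.5, so the fork was at either 478.5 Hz or 489.5 Hz.
Adding mass to a fork lowers its frequency; the adjustment lowers the fork's frequency.
The beat rate fell, so the adjustment moved the fork toward 484 Hz — it must have started above the reference.

489.5 Hz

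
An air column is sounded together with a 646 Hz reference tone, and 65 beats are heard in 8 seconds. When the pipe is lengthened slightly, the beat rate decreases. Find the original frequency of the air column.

Beat frequency = 65/8 = 8.125 Hz.
|f − 646| = 8.125, so the air column was at either 637.875 Hz or 654.125 Hz.
A longer pipe has a lower fundamental; the adjustment lowers the air column's frequency.
The beat rate fell, so the adjustment moved the air column toward 646 Hz — it must have started above the reference.

654.125 Hz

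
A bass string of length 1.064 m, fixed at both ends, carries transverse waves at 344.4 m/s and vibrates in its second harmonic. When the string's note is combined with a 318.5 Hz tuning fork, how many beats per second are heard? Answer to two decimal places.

For a string fixed at both ends, f_n = n·v/(2L) = 2·344.4/(2·1.064) = 323.6842 Hz.
f_beat = |323.6842 − 318.5| = 5.18 Hz.

5.18 Hz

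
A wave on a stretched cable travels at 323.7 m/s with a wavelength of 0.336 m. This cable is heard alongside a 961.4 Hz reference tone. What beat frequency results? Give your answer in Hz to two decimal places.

Source frequency f = v/λ = 323.7/0.336 = 963.3929 Hz.
f_beat = |963.3929 − 961.4| = 1.99 Hz.

1.99 Hz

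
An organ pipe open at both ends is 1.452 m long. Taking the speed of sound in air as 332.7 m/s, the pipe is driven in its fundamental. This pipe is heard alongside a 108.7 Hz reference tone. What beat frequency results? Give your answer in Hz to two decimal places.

5.87 Hz

Open pipe: f_n = n·v/(2L) = 1·332.7/(2·1.452) = 114.5661 Hz.
f_beat = |114.5661 − 108.7| = 5.87 Hz.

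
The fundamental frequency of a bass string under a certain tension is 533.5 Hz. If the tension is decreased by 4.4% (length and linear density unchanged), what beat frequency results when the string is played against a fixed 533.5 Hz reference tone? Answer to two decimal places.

For a string, f ∝ √T, so the new frequency is 533.5·√0.956 = 521.6310 Hz.
f_beat = |521.6310 − 533.5| = 11.87 Hz.

11.87 Hz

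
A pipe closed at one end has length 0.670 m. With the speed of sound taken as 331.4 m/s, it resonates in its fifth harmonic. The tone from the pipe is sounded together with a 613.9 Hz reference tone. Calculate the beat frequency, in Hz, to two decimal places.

Closed pipe (odd harmonics): f_n = n·v/(4L) = 5·331.4/(4·0.670) = 618.2836 Hz.
f_beat = |618.2836 − 613.9| = 4.38 Hz.

4.38 Hz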